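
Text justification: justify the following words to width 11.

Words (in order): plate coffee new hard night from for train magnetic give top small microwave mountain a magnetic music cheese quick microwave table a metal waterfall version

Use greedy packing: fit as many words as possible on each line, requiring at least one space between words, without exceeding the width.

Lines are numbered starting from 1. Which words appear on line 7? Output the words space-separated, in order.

Line 1: ['plate'] (min_width=5, slack=6)
Line 2: ['coffee', 'new'] (min_width=10, slack=1)
Line 3: ['hard', 'night'] (min_width=10, slack=1)
Line 4: ['from', 'for'] (min_width=8, slack=3)
Line 5: ['train'] (min_width=5, slack=6)
Line 6: ['magnetic'] (min_width=8, slack=3)
Line 7: ['give', 'top'] (min_width=8, slack=3)
Line 8: ['small'] (min_width=5, slack=6)
Line 9: ['microwave'] (min_width=9, slack=2)
Line 10: ['mountain', 'a'] (min_width=10, slack=1)
Line 11: ['magnetic'] (min_width=8, slack=3)
Line 12: ['music'] (min_width=5, slack=6)
Line 13: ['cheese'] (min_width=6, slack=5)
Line 14: ['quick'] (min_width=5, slack=6)
Line 15: ['microwave'] (min_width=9, slack=2)
Line 16: ['table', 'a'] (min_width=7, slack=4)
Line 17: ['metal'] (min_width=5, slack=6)
Line 18: ['waterfall'] (min_width=9, slack=2)
Line 19: ['version'] (min_width=7, slack=4)

Answer: give top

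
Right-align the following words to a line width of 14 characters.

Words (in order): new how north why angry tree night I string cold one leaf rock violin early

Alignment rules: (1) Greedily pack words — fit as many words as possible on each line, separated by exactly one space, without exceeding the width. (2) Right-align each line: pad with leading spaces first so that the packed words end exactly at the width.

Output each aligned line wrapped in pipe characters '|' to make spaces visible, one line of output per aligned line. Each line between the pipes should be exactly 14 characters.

Line 1: ['new', 'how', 'north'] (min_width=13, slack=1)
Line 2: ['why', 'angry', 'tree'] (min_width=14, slack=0)
Line 3: ['night', 'I', 'string'] (min_width=14, slack=0)
Line 4: ['cold', 'one', 'leaf'] (min_width=13, slack=1)
Line 5: ['rock', 'violin'] (min_width=11, slack=3)
Line 6: ['early'] (min_width=5, slack=9)

Answer: | new how north|
|why angry tree|
|night I string|
| cold one leaf|
|   rock violin|
|         early|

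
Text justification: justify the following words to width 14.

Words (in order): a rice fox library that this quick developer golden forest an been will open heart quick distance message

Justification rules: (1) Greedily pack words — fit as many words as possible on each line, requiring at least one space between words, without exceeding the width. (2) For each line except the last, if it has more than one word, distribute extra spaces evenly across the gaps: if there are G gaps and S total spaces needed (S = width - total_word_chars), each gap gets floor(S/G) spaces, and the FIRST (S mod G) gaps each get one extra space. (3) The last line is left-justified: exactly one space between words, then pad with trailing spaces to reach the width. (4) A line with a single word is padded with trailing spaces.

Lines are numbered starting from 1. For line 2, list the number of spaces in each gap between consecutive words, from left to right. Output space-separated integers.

Line 1: ['a', 'rice', 'fox'] (min_width=10, slack=4)
Line 2: ['library', 'that'] (min_width=12, slack=2)
Line 3: ['this', 'quick'] (min_width=10, slack=4)
Line 4: ['developer'] (min_width=9, slack=5)
Line 5: ['golden', 'forest'] (min_width=13, slack=1)
Line 6: ['an', 'been', 'will'] (min_width=12, slack=2)
Line 7: ['open', 'heart'] (min_width=10, slack=4)
Line 8: ['quick', 'distance'] (min_width=14, slack=0)
Line 9: ['message'] (min_width=7, slack=7)

Answer: 3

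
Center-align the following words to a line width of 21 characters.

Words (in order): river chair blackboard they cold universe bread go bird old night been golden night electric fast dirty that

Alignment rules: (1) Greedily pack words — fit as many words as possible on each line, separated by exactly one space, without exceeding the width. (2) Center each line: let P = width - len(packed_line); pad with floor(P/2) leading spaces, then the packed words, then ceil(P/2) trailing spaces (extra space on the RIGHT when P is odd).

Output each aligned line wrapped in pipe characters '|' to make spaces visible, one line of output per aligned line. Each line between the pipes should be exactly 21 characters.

Line 1: ['river', 'chair'] (min_width=11, slack=10)
Line 2: ['blackboard', 'they', 'cold'] (min_width=20, slack=1)
Line 3: ['universe', 'bread', 'go'] (min_width=17, slack=4)
Line 4: ['bird', 'old', 'night', 'been'] (min_width=19, slack=2)
Line 5: ['golden', 'night', 'electric'] (min_width=21, slack=0)
Line 6: ['fast', 'dirty', 'that'] (min_width=15, slack=6)

Answer: |     river chair     |
|blackboard they cold |
|  universe bread go  |
| bird old night been |
|golden night electric|
|   fast dirty that   |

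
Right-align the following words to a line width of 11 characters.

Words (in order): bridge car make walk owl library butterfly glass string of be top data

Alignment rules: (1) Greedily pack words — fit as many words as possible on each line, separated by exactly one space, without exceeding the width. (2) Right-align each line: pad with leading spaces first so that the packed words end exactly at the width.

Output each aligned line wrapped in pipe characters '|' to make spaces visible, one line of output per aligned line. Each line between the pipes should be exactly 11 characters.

Line 1: ['bridge', 'car'] (min_width=10, slack=1)
Line 2: ['make', 'walk'] (min_width=9, slack=2)
Line 3: ['owl', 'library'] (min_width=11, slack=0)
Line 4: ['butterfly'] (min_width=9, slack=2)
Line 5: ['glass'] (min_width=5, slack=6)
Line 6: ['string', 'of'] (min_width=9, slack=2)
Line 7: ['be', 'top', 'data'] (min_width=11, slack=0)

Answer: | bridge car|
|  make walk|
|owl library|
|  butterfly|
|      glass|
|  string of|
|be top data|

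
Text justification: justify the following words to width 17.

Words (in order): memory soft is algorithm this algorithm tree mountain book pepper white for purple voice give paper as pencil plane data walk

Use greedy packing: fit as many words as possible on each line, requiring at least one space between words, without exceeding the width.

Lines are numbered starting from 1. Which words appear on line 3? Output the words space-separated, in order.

Answer: algorithm tree

Derivation:
Line 1: ['memory', 'soft', 'is'] (min_width=14, slack=3)
Line 2: ['algorithm', 'this'] (min_width=14, slack=3)
Line 3: ['algorithm', 'tree'] (min_width=14, slack=3)
Line 4: ['mountain', 'book'] (min_width=13, slack=4)
Line 5: ['pepper', 'white', 'for'] (min_width=16, slack=1)
Line 6: ['purple', 'voice', 'give'] (min_width=17, slack=0)
Line 7: ['paper', 'as', 'pencil'] (min_width=15, slack=2)
Line 8: ['plane', 'data', 'walk'] (min_width=15, slack=2)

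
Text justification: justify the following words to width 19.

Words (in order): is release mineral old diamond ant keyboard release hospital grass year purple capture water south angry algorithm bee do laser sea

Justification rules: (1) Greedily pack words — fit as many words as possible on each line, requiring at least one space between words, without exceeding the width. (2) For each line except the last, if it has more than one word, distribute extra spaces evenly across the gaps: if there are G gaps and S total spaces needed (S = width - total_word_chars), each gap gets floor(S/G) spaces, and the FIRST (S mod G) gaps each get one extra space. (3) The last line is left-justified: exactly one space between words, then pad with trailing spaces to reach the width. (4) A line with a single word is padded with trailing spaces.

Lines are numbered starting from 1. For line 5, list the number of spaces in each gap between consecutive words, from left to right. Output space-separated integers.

Answer: 6

Derivation:
Line 1: ['is', 'release', 'mineral'] (min_width=18, slack=1)
Line 2: ['old', 'diamond', 'ant'] (min_width=15, slack=4)
Line 3: ['keyboard', 'release'] (min_width=16, slack=3)
Line 4: ['hospital', 'grass', 'year'] (min_width=19, slack=0)
Line 5: ['purple', 'capture'] (min_width=14, slack=5)
Line 6: ['water', 'south', 'angry'] (min_width=17, slack=2)
Line 7: ['algorithm', 'bee', 'do'] (min_width=16, slack=3)
Line 8: ['laser', 'sea'] (min_width=9, slack=10)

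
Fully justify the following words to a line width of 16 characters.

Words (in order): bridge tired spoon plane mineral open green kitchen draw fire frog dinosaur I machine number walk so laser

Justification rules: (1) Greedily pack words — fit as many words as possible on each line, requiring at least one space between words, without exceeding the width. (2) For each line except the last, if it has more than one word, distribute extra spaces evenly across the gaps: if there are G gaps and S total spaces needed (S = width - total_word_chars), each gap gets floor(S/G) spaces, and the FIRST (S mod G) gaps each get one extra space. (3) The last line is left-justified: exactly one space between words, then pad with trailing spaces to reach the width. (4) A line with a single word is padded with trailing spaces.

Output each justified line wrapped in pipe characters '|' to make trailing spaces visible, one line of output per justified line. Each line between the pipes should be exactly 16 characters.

Answer: |bridge     tired|
|spoon      plane|
|mineral     open|
|green    kitchen|
|draw  fire  frog|
|dinosaur       I|
|machine   number|
|walk so laser   |

Derivation:
Line 1: ['bridge', 'tired'] (min_width=12, slack=4)
Line 2: ['spoon', 'plane'] (min_width=11, slack=5)
Line 3: ['mineral', 'open'] (min_width=12, slack=4)
Line 4: ['green', 'kitchen'] (min_width=13, slack=3)
Line 5: ['draw', 'fire', 'frog'] (min_width=14, slack=2)
Line 6: ['dinosaur', 'I'] (min_width=10, slack=6)
Line 7: ['machine', 'number'] (min_width=14, slack=2)
Line 8: ['walk', 'so', 'laser'] (min_width=13, slack=3)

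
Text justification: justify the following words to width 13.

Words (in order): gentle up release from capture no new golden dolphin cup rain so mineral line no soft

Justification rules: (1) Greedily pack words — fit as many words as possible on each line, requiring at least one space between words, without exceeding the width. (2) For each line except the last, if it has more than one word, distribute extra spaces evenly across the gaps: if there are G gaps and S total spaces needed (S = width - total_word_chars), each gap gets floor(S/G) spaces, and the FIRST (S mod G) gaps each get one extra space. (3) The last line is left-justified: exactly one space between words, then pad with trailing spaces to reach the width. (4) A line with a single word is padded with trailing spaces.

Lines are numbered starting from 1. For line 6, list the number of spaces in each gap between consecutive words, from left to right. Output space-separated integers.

Line 1: ['gentle', 'up'] (min_width=9, slack=4)
Line 2: ['release', 'from'] (min_width=12, slack=1)
Line 3: ['capture', 'no'] (min_width=10, slack=3)
Line 4: ['new', 'golden'] (min_width=10, slack=3)
Line 5: ['dolphin', 'cup'] (min_width=11, slack=2)
Line 6: ['rain', 'so'] (min_width=7, slack=6)
Line 7: ['mineral', 'line'] (min_width=12, slack=1)
Line 8: ['no', 'soft'] (min_width=7, slack=6)

Answer: 7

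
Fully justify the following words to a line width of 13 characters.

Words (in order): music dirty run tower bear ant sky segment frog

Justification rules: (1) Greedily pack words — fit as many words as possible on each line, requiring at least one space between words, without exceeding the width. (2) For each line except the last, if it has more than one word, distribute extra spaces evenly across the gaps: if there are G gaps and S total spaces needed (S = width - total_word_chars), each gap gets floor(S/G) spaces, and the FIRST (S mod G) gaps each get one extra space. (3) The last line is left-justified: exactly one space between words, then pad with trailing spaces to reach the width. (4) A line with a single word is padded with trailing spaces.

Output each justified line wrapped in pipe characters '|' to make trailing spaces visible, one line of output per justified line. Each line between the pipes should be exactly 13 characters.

Answer: |music   dirty|
|run     tower|
|bear  ant sky|
|segment frog |

Derivation:
Line 1: ['music', 'dirty'] (min_width=11, slack=2)
Line 2: ['run', 'tower'] (min_width=9, slack=4)
Line 3: ['bear', 'ant', 'sky'] (min_width=12, slack=1)
Line 4: ['segment', 'frog'] (min_width=12, slack=1)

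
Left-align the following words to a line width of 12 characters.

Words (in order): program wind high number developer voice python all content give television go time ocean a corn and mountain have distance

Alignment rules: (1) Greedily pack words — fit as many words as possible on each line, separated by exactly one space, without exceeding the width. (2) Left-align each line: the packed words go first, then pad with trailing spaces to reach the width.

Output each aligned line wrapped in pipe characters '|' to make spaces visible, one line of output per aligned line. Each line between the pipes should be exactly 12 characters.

Line 1: ['program', 'wind'] (min_width=12, slack=0)
Line 2: ['high', 'number'] (min_width=11, slack=1)
Line 3: ['developer'] (min_width=9, slack=3)
Line 4: ['voice', 'python'] (min_width=12, slack=0)
Line 5: ['all', 'content'] (min_width=11, slack=1)
Line 6: ['give'] (min_width=4, slack=8)
Line 7: ['television'] (min_width=10, slack=2)
Line 8: ['go', 'time'] (min_width=7, slack=5)
Line 9: ['ocean', 'a', 'corn'] (min_width=12, slack=0)
Line 10: ['and', 'mountain'] (min_width=12, slack=0)
Line 11: ['have'] (min_width=4, slack=8)
Line 12: ['distance'] (min_width=8, slack=4)

Answer: |program wind|
|high number |
|developer   |
|voice python|
|all content |
|give        |
|television  |
|go time     |
|ocean a corn|
|and mountain|
|have        |
|distance    |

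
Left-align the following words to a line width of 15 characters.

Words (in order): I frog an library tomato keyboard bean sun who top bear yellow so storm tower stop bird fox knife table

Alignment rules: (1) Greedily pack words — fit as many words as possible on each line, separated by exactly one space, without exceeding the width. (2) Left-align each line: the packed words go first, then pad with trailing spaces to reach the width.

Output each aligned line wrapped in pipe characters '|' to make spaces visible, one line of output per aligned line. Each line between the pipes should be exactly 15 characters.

Line 1: ['I', 'frog', 'an'] (min_width=9, slack=6)
Line 2: ['library', 'tomato'] (min_width=14, slack=1)
Line 3: ['keyboard', 'bean'] (min_width=13, slack=2)
Line 4: ['sun', 'who', 'top'] (min_width=11, slack=4)
Line 5: ['bear', 'yellow', 'so'] (min_width=14, slack=1)
Line 6: ['storm', 'tower'] (min_width=11, slack=4)
Line 7: ['stop', 'bird', 'fox'] (min_width=13, slack=2)
Line 8: ['knife', 'table'] (min_width=11, slack=4)

Answer: |I frog an      |
|library tomato |
|keyboard bean  |
|sun who top    |
|bear yellow so |
|storm tower    |
|stop bird fox  |
|knife table    |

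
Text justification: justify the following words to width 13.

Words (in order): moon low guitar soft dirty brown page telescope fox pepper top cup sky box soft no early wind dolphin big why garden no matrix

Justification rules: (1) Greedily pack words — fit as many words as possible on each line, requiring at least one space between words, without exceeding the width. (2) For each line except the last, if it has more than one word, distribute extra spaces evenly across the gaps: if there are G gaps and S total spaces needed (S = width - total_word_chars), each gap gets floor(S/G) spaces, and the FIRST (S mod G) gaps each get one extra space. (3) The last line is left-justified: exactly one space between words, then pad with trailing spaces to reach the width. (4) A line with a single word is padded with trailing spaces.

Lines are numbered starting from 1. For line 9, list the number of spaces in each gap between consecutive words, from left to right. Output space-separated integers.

Line 1: ['moon', 'low'] (min_width=8, slack=5)
Line 2: ['guitar', 'soft'] (min_width=11, slack=2)
Line 3: ['dirty', 'brown'] (min_width=11, slack=2)
Line 4: ['page'] (min_width=4, slack=9)
Line 5: ['telescope', 'fox'] (min_width=13, slack=0)
Line 6: ['pepper', 'top'] (min_width=10, slack=3)
Line 7: ['cup', 'sky', 'box'] (min_width=11, slack=2)
Line 8: ['soft', 'no', 'early'] (min_width=13, slack=0)
Line 9: ['wind', 'dolphin'] (min_width=12, slack=1)
Line 10: ['big', 'why'] (min_width=7, slack=6)
Line 11: ['garden', 'no'] (min_width=9, slack=4)
Line 12: ['matrix'] (min_width=6, slack=7)

Answer: 2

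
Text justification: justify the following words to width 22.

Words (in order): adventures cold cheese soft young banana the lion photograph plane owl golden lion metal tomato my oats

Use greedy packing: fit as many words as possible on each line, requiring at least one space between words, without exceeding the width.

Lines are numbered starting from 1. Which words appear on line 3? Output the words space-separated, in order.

Answer: lion photograph plane

Derivation:
Line 1: ['adventures', 'cold', 'cheese'] (min_width=22, slack=0)
Line 2: ['soft', 'young', 'banana', 'the'] (min_width=21, slack=1)
Line 3: ['lion', 'photograph', 'plane'] (min_width=21, slack=1)
Line 4: ['owl', 'golden', 'lion', 'metal'] (min_width=21, slack=1)
Line 5: ['tomato', 'my', 'oats'] (min_width=14, slack=8)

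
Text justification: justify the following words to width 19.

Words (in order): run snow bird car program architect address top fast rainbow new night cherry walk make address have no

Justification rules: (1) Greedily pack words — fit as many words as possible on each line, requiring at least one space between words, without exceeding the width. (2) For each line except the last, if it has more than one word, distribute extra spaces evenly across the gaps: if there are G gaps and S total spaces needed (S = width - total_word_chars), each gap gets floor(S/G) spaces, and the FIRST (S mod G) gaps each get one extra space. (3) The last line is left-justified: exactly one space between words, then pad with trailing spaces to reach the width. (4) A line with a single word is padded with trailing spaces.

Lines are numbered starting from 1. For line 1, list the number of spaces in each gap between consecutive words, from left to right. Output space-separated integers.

Line 1: ['run', 'snow', 'bird', 'car'] (min_width=17, slack=2)
Line 2: ['program', 'architect'] (min_width=17, slack=2)
Line 3: ['address', 'top', 'fast'] (min_width=16, slack=3)
Line 4: ['rainbow', 'new', 'night'] (min_width=17, slack=2)
Line 5: ['cherry', 'walk', 'make'] (min_width=16, slack=3)
Line 6: ['address', 'have', 'no'] (min_width=15, slack=4)

Answer: 2 2 1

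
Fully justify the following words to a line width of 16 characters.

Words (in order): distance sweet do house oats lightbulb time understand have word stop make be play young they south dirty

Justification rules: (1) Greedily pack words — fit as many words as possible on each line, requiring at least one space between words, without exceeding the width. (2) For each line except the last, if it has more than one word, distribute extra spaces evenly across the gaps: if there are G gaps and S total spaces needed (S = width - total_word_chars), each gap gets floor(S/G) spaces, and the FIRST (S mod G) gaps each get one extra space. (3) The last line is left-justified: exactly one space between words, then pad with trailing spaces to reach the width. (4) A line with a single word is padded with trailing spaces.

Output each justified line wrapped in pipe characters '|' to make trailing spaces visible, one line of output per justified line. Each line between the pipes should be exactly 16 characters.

Line 1: ['distance', 'sweet'] (min_width=14, slack=2)
Line 2: ['do', 'house', 'oats'] (min_width=13, slack=3)
Line 3: ['lightbulb', 'time'] (min_width=14, slack=2)
Line 4: ['understand', 'have'] (min_width=15, slack=1)
Line 5: ['word', 'stop', 'make'] (min_width=14, slack=2)
Line 6: ['be', 'play', 'young'] (min_width=13, slack=3)
Line 7: ['they', 'south', 'dirty'] (min_width=16, slack=0)

Answer: |distance   sweet|
|do   house  oats|
|lightbulb   time|
|understand  have|
|word  stop  make|
|be   play  young|
|they south dirty|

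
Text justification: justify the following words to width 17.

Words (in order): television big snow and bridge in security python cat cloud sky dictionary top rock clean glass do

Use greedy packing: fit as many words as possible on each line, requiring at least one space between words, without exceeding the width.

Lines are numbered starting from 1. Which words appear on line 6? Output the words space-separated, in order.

Answer: top rock clean

Derivation:
Line 1: ['television', 'big'] (min_width=14, slack=3)
Line 2: ['snow', 'and', 'bridge'] (min_width=15, slack=2)
Line 3: ['in', 'security'] (min_width=11, slack=6)
Line 4: ['python', 'cat', 'cloud'] (min_width=16, slack=1)
Line 5: ['sky', 'dictionary'] (min_width=14, slack=3)
Line 6: ['top', 'rock', 'clean'] (min_width=14, slack=3)
Line 7: ['glass', 'do'] (min_width=8, slack=9)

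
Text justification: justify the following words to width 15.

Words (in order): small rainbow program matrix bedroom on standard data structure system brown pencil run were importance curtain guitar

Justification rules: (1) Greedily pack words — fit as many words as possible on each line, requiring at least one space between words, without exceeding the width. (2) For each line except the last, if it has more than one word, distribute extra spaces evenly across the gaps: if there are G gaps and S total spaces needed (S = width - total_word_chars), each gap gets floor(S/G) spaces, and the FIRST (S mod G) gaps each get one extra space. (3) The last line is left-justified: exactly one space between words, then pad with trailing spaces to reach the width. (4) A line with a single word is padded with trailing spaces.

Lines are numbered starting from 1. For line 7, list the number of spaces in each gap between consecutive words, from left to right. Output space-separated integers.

Line 1: ['small', 'rainbow'] (min_width=13, slack=2)
Line 2: ['program', 'matrix'] (min_width=14, slack=1)
Line 3: ['bedroom', 'on'] (min_width=10, slack=5)
Line 4: ['standard', 'data'] (min_width=13, slack=2)
Line 5: ['structure'] (min_width=9, slack=6)
Line 6: ['system', 'brown'] (min_width=12, slack=3)
Line 7: ['pencil', 'run', 'were'] (min_width=15, slack=0)
Line 8: ['importance'] (min_width=10, slack=5)
Line 9: ['curtain', 'guitar'] (min_width=14, slack=1)

Answer: 1 1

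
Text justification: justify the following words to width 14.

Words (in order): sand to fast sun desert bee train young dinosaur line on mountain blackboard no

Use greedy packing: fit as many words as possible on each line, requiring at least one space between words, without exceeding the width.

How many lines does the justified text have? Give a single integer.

Line 1: ['sand', 'to', 'fast'] (min_width=12, slack=2)
Line 2: ['sun', 'desert', 'bee'] (min_width=14, slack=0)
Line 3: ['train', 'young'] (min_width=11, slack=3)
Line 4: ['dinosaur', 'line'] (min_width=13, slack=1)
Line 5: ['on', 'mountain'] (min_width=11, slack=3)
Line 6: ['blackboard', 'no'] (min_width=13, slack=1)
Total lines: 6

Answer: 6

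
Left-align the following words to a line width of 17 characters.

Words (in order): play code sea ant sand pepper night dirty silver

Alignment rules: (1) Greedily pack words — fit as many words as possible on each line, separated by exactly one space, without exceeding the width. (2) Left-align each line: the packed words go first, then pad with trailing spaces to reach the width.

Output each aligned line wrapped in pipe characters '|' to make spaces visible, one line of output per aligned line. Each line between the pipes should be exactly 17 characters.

Answer: |play code sea ant|
|sand pepper night|
|dirty silver     |

Derivation:
Line 1: ['play', 'code', 'sea', 'ant'] (min_width=17, slack=0)
Line 2: ['sand', 'pepper', 'night'] (min_width=17, slack=0)
Line 3: ['dirty', 'silver'] (min_width=12, slack=5)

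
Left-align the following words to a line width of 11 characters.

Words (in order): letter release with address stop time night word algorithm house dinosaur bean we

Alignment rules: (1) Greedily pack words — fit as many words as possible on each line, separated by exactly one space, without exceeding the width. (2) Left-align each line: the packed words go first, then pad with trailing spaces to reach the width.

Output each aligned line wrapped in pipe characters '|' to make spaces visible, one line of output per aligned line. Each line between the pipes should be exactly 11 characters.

Answer: |letter     |
|release    |
|with       |
|address    |
|stop time  |
|night word |
|algorithm  |
|house      |
|dinosaur   |
|bean we    |

Derivation:
Line 1: ['letter'] (min_width=6, slack=5)
Line 2: ['release'] (min_width=7, slack=4)
Line 3: ['with'] (min_width=4, slack=7)
Line 4: ['address'] (min_width=7, slack=4)
Line 5: ['stop', 'time'] (min_width=9, slack=2)
Line 6: ['night', 'word'] (min_width=10, slack=1)
Line 7: ['algorithm'] (min_width=9, slack=2)
Line 8: ['house'] (min_width=5, slack=6)
Line 9: ['dinosaur'] (min_width=8, slack=3)
Line 10: ['bean', 'we'] (min_width=7, slack=4)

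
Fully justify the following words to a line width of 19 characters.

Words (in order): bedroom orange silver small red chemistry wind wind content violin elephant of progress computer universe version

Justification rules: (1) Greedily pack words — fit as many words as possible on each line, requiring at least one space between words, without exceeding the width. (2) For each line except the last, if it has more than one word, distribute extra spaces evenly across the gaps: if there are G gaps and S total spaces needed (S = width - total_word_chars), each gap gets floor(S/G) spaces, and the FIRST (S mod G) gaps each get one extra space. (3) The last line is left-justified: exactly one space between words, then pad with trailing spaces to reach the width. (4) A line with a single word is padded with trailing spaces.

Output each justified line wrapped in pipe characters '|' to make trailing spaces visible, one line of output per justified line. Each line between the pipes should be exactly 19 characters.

Answer: |bedroom      orange|
|silver   small  red|
|chemistry wind wind|
|content      violin|
|elephant         of|
|progress   computer|
|universe version   |

Derivation:
Line 1: ['bedroom', 'orange'] (min_width=14, slack=5)
Line 2: ['silver', 'small', 'red'] (min_width=16, slack=3)
Line 3: ['chemistry', 'wind', 'wind'] (min_width=19, slack=0)
Line 4: ['content', 'violin'] (min_width=14, slack=5)
Line 5: ['elephant', 'of'] (min_width=11, slack=8)
Line 6: ['progress', 'computer'] (min_width=17, slack=2)
Line 7: ['universe', 'version'] (min_width=16, slack=3)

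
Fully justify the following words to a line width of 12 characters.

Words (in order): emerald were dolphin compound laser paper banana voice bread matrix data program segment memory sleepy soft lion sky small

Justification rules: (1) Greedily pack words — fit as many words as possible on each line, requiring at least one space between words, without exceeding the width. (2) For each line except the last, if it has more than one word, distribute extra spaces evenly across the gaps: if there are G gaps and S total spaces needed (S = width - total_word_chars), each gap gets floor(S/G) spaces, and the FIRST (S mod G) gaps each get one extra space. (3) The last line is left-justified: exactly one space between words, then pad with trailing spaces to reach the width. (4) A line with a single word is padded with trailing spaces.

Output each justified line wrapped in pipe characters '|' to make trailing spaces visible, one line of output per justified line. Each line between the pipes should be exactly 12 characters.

Line 1: ['emerald', 'were'] (min_width=12, slack=0)
Line 2: ['dolphin'] (min_width=7, slack=5)
Line 3: ['compound'] (min_width=8, slack=4)
Line 4: ['laser', 'paper'] (min_width=11, slack=1)
Line 5: ['banana', 'voice'] (min_width=12, slack=0)
Line 6: ['bread', 'matrix'] (min_width=12, slack=0)
Line 7: ['data', 'program'] (min_width=12, slack=0)
Line 8: ['segment'] (min_width=7, slack=5)
Line 9: ['memory'] (min_width=6, slack=6)
Line 10: ['sleepy', 'soft'] (min_width=11, slack=1)
Line 11: ['lion', 'sky'] (min_width=8, slack=4)
Line 12: ['small'] (min_width=5, slack=7)

Answer: |emerald were|
|dolphin     |
|compound    |
|laser  paper|
|banana voice|
|bread matrix|
|data program|
|segment     |
|memory      |
|sleepy  soft|
|lion     sky|
|small       |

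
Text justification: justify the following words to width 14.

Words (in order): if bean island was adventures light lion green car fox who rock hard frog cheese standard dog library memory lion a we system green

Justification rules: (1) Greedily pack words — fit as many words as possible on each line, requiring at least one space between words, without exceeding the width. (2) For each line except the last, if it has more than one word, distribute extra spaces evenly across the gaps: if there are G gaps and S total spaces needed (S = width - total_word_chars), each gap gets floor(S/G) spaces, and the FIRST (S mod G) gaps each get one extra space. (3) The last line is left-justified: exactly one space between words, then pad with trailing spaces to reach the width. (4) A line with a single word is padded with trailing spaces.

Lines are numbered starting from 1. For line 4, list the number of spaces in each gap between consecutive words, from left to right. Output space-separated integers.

Line 1: ['if', 'bean', 'island'] (min_width=14, slack=0)
Line 2: ['was', 'adventures'] (min_width=14, slack=0)
Line 3: ['light', 'lion'] (min_width=10, slack=4)
Line 4: ['green', 'car', 'fox'] (min_width=13, slack=1)
Line 5: ['who', 'rock', 'hard'] (min_width=13, slack=1)
Line 6: ['frog', 'cheese'] (min_width=11, slack=3)
Line 7: ['standard', 'dog'] (min_width=12, slack=2)
Line 8: ['library', 'memory'] (min_width=14, slack=0)
Line 9: ['lion', 'a', 'we'] (min_width=9, slack=5)
Line 10: ['system', 'green'] (min_width=12, slack=2)

Answer: 2 1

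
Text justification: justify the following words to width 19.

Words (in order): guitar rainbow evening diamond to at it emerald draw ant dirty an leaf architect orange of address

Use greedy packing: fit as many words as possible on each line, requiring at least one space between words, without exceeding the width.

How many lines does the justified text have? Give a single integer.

Line 1: ['guitar', 'rainbow'] (min_width=14, slack=5)
Line 2: ['evening', 'diamond', 'to'] (min_width=18, slack=1)
Line 3: ['at', 'it', 'emerald', 'draw'] (min_width=18, slack=1)
Line 4: ['ant', 'dirty', 'an', 'leaf'] (min_width=17, slack=2)
Line 5: ['architect', 'orange', 'of'] (min_width=19, slack=0)
Line 6: ['address'] (min_width=7, slack=12)
Total lines: 6

Answer: 6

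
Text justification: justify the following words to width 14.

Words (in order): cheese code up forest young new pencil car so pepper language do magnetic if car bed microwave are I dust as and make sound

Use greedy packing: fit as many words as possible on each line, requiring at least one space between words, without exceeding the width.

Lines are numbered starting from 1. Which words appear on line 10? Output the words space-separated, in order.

Answer: make sound

Derivation:
Line 1: ['cheese', 'code', 'up'] (min_width=14, slack=0)
Line 2: ['forest', 'young'] (min_width=12, slack=2)
Line 3: ['new', 'pencil', 'car'] (min_width=14, slack=0)
Line 4: ['so', 'pepper'] (min_width=9, slack=5)
Line 5: ['language', 'do'] (min_width=11, slack=3)
Line 6: ['magnetic', 'if'] (min_width=11, slack=3)
Line 7: ['car', 'bed'] (min_width=7, slack=7)
Line 8: ['microwave', 'are'] (min_width=13, slack=1)
Line 9: ['I', 'dust', 'as', 'and'] (min_width=13, slack=1)
Line 10: ['make', 'sound'] (min_width=10, slack=4)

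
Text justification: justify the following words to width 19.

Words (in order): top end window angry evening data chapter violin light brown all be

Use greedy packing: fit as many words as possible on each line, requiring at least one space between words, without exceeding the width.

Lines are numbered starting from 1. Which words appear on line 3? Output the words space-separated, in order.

Answer: chapter violin

Derivation:
Line 1: ['top', 'end', 'window'] (min_width=14, slack=5)
Line 2: ['angry', 'evening', 'data'] (min_width=18, slack=1)
Line 3: ['chapter', 'violin'] (min_width=14, slack=5)
Line 4: ['light', 'brown', 'all', 'be'] (min_width=18, slack=1)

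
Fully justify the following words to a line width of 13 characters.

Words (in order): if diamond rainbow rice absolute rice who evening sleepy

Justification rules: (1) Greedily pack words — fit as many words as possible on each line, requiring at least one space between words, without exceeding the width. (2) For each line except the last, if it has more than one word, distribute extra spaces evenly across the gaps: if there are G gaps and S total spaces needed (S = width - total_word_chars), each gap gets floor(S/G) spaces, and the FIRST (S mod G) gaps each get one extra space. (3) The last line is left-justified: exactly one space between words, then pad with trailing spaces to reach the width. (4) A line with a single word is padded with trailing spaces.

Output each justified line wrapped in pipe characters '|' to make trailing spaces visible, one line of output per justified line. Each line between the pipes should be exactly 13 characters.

Line 1: ['if', 'diamond'] (min_width=10, slack=3)
Line 2: ['rainbow', 'rice'] (min_width=12, slack=1)
Line 3: ['absolute', 'rice'] (min_width=13, slack=0)
Line 4: ['who', 'evening'] (min_width=11, slack=2)
Line 5: ['sleepy'] (min_width=6, slack=7)

Answer: |if    diamond|
|rainbow  rice|
|absolute rice|
|who   evening|
|sleepy       |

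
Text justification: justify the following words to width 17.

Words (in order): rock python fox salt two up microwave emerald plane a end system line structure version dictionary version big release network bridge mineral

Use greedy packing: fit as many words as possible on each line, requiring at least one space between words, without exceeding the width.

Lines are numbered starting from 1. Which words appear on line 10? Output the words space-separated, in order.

Answer: bridge mineral

Derivation:
Line 1: ['rock', 'python', 'fox'] (min_width=15, slack=2)
Line 2: ['salt', 'two', 'up'] (min_width=11, slack=6)
Line 3: ['microwave', 'emerald'] (min_width=17, slack=0)
Line 4: ['plane', 'a', 'end'] (min_width=11, slack=6)
Line 5: ['system', 'line'] (min_width=11, slack=6)
Line 6: ['structure', 'version'] (min_width=17, slack=0)
Line 7: ['dictionary'] (min_width=10, slack=7)
Line 8: ['version', 'big'] (min_width=11, slack=6)
Line 9: ['release', 'network'] (min_width=15, slack=2)
Line 10: ['bridge', 'mineral'] (min_width=14, slack=3)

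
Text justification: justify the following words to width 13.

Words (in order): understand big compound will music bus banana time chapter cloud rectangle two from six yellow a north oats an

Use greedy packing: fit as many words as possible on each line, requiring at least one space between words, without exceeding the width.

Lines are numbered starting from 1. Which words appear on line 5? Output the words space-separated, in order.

Line 1: ['understand'] (min_width=10, slack=3)
Line 2: ['big', 'compound'] (min_width=12, slack=1)
Line 3: ['will', 'music'] (min_width=10, slack=3)
Line 4: ['bus', 'banana'] (min_width=10, slack=3)
Line 5: ['time', 'chapter'] (min_width=12, slack=1)
Line 6: ['cloud'] (min_width=5, slack=8)
Line 7: ['rectangle', 'two'] (min_width=13, slack=0)
Line 8: ['from', 'six'] (min_width=8, slack=5)
Line 9: ['yellow', 'a'] (min_width=8, slack=5)
Line 10: ['north', 'oats', 'an'] (min_width=13, slack=0)

Answer: time chapter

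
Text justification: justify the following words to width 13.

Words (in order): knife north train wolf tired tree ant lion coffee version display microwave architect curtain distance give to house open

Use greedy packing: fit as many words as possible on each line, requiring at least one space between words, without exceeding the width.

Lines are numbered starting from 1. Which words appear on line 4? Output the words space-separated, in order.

Answer: ant lion

Derivation:
Line 1: ['knife', 'north'] (min_width=11, slack=2)
Line 2: ['train', 'wolf'] (min_width=10, slack=3)
Line 3: ['tired', 'tree'] (min_width=10, slack=3)
Line 4: ['ant', 'lion'] (min_width=8, slack=5)
Line 5: ['coffee'] (min_width=6, slack=7)
Line 6: ['version'] (min_width=7, slack=6)
Line 7: ['display'] (min_width=7, slack=6)
Line 8: ['microwave'] (min_width=9, slack=4)
Line 9: ['architect'] (min_width=9, slack=4)
Line 10: ['curtain'] (min_width=7, slack=6)
Line 11: ['distance', 'give'] (min_width=13, slack=0)
Line 12: ['to', 'house', 'open'] (min_width=13, slack=0)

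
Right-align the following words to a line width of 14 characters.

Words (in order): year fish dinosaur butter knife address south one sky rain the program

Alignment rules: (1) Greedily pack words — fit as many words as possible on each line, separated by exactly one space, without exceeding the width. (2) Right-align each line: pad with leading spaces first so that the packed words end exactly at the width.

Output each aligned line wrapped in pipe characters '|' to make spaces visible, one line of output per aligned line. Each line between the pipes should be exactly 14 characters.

Line 1: ['year', 'fish'] (min_width=9, slack=5)
Line 2: ['dinosaur'] (min_width=8, slack=6)
Line 3: ['butter', 'knife'] (min_width=12, slack=2)
Line 4: ['address', 'south'] (min_width=13, slack=1)
Line 5: ['one', 'sky', 'rain'] (min_width=12, slack=2)
Line 6: ['the', 'program'] (min_width=11, slack=3)

Answer: |     year fish|
|      dinosaur|
|  butter knife|
| address south|
|  one sky rain|
|   the program|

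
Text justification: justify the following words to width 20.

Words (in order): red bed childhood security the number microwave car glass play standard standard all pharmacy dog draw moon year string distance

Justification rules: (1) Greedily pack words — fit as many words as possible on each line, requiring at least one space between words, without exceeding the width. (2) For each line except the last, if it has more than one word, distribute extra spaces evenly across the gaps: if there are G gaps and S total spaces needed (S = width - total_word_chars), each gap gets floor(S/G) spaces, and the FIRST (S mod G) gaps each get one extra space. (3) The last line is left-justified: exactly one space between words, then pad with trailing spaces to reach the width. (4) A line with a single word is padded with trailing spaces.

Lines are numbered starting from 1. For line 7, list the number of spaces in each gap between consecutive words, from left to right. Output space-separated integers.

Line 1: ['red', 'bed', 'childhood'] (min_width=17, slack=3)
Line 2: ['security', 'the', 'number'] (min_width=19, slack=1)
Line 3: ['microwave', 'car', 'glass'] (min_width=19, slack=1)
Line 4: ['play', 'standard'] (min_width=13, slack=7)
Line 5: ['standard', 'all'] (min_width=12, slack=8)
Line 6: ['pharmacy', 'dog', 'draw'] (min_width=17, slack=3)
Line 7: ['moon', 'year', 'string'] (min_width=16, slack=4)
Line 8: ['distance'] (min_width=8, slack=12)

Answer: 3 3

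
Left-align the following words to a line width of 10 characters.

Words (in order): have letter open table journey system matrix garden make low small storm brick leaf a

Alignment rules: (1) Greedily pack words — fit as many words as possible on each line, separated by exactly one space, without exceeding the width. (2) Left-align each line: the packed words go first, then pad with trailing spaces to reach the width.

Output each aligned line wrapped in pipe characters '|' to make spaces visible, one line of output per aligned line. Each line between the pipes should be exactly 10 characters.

Answer: |have      |
|letter    |
|open table|
|journey   |
|system    |
|matrix    |
|garden    |
|make low  |
|small     |
|storm     |
|brick leaf|
|a         |

Derivation:
Line 1: ['have'] (min_width=4, slack=6)
Line 2: ['letter'] (min_width=6, slack=4)
Line 3: ['open', 'table'] (min_width=10, slack=0)
Line 4: ['journey'] (min_width=7, slack=3)
Line 5: ['system'] (min_width=6, slack=4)
Line 6: ['matrix'] (min_width=6, slack=4)
Line 7: ['garden'] (min_width=6, slack=4)
Line 8: ['make', 'low'] (min_width=8, slack=2)
Line 9: ['small'] (min_width=5, slack=5)
Line 10: ['storm'] (min_width=5, slack=5)
Line 11: ['brick', 'leaf'] (min_width=10, slack=0)
Line 12: ['a'] (min_width=1, slack=9)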